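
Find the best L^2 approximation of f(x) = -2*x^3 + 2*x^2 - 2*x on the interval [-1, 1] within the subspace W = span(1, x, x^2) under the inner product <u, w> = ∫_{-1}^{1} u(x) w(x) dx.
g(x) = 2*x^2 - 16*x/5

The best approximation g ∈ W is the orthogonal projection of f onto W. Writing g = a_0 + a_1 x + a_2 x^2, the coefficients solve the normal equations G · a = b where
  G_{ij} = <φ_i, φ_j> and b_i = <f, φ_i>, with φ_0 = 1, φ_1 = x, φ_2 = x^2.
G =
  [2, 0, 2/3]
  [0, 2/3, 0]
  [2/3, 0, 2/5],
b = (4/3, -32/15, 4/5).
Solving gives a_0 = 0, a_1 = -16/5, a_2 = 2, so
  g(x) = 2*x^2 - 16*x/5.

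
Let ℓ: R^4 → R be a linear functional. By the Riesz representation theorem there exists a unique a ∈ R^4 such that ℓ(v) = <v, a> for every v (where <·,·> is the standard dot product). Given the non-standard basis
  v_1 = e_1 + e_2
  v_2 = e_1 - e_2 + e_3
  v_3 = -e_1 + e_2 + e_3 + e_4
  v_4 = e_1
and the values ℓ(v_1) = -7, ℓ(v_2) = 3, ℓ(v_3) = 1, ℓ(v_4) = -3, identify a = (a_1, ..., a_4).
a = (-3, -4, 2, 0)

Write a = (a_1, ..., a_4) in the standard basis. For each basis vector v_i, ℓ(v_i) = <v_i, a> is a linear equation in the a_j's. Collect the n equations into a matrix system V a = ℓ, where row i of V is v_i (expressed in the standard basis). Since V is invertible (lower-triangular with 1s on the diagonal, up to permutation), solve by back-substitution:
  V =
[[1, 1, 0, 0],
 [1, -1, 1, 0],
 [-1, 1, 1, 1],
 [1, 0, 0, 0]]
  V a = (-7, 3, 1, -3)
Solving gives a = (-3, -4, 2, 0).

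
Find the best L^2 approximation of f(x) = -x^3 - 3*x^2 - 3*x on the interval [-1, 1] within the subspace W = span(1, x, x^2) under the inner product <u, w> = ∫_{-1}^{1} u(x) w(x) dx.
g(x) = -3*x^2 - 18*x/5

The best approximation g ∈ W is the orthogonal projection of f onto W. Writing g = a_0 + a_1 x + a_2 x^2, the coefficients solve the normal equations G · a = b where
  G_{ij} = <φ_i, φ_j> and b_i = <f, φ_i>, with φ_0 = 1, φ_1 = x, φ_2 = x^2.
G =
  [2, 0, 2/3]
  [0, 2/3, 0]
  [2/3, 0, 2/5],
b = (-2, -12/5, -6/5).
Solving gives a_0 = 0, a_1 = -18/5, a_2 = -3, so
  g(x) = -3*x^2 - 18*x/5.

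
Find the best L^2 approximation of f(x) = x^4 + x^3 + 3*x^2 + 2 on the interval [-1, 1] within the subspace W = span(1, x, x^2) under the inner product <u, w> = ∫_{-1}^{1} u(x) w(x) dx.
g(x) = 27*x^2/7 + 3*x/5 + 67/35

The best approximation g ∈ W is the orthogonal projection of f onto W. Writing g = a_0 + a_1 x + a_2 x^2, the coefficients solve the normal equations G · a = b where
  G_{ij} = <φ_i, φ_j> and b_i = <f, φ_i>, with φ_0 = 1, φ_1 = x, φ_2 = x^2.
G =
  [2, 0, 2/3]
  [0, 2/3, 0]
  [2/3, 0, 2/5],
b = (32/5, 2/5, 296/105).
Solving gives a_0 = 67/35, a_1 = 3/5, a_2 = 27/7, so
  g(x) = 27*x^2/7 + 3*x/5 + 67/35.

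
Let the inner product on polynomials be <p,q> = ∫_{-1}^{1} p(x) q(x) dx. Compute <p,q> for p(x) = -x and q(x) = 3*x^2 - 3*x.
<p,q> = 2

Expand the product: p(x)·q(x) = -3*x^3 + 3*x^2.
∫_{-1}^{1} of each monomial x^k gives [2/(k+1) if k even, 0 if k odd]. Integrating term-by-term (or equivalently evaluating the antiderivative F(x) = -3*x^4/4 + x^3 at the endpoints):
  F(1) − F(−1) = 1/4 − (-7/4) = 2.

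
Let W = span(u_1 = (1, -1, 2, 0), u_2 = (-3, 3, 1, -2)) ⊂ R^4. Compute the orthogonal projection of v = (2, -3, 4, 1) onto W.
proj_W(v) = (325/122, -325/122, 234/61, 26/61)

Set up U = [u_1 | ... | u_2] ∈ R^(4×2). The projector onto W = col(U) is P = U (U^T U)^(-1) U^T.
Compute U^T U =
  [6, -4]
  [-4, 23],
and U^T v = (13, -13).
Solve U^T U · c = U^T v for the coefficients: c = (247/122, -13/61). The projection is proj_W(v) = U c.
Check: (v - proj_W(v)) · u_1 = 0  (should be 0).
Check: (v - proj_W(v)) · u_2 = 0  (should be 0).
Result: proj_W(v) = (325/122, -325/122, 234/61, 26/61).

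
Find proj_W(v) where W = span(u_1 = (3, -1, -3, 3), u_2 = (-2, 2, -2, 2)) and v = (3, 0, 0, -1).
proj_W(v) = (55/27, -13/9, 7/27, -7/27)

Set up U = [u_1 | ... | u_2] ∈ R^(4×2). The projector onto W = col(U) is P = U (U^T U)^(-1) U^T.
Compute U^T U =
  [28, 4]
  [4, 16],
and U^T v = (6, -8).
Solve U^T U · c = U^T v for the coefficients: c = (8/27, -31/54). The projection is proj_W(v) = U c.
Check: (v - proj_W(v)) · u_1 = 0  (should be 0).
Check: (v - proj_W(v)) · u_2 = 0  (should be 0).
Result: proj_W(v) = (55/27, -13/9, 7/27, -7/27).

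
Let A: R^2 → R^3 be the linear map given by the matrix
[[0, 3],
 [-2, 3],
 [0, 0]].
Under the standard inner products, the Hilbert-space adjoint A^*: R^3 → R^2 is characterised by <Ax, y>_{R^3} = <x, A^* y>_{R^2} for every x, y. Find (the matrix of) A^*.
A^* = A^T =
[[0, -2, 0],
 [3, 3, 0]]

For real matrices with standard dot products, the defining identity <Ax, y> = <x, A^* y> gives (Ax)^T y = x^T (A^*) y, i.e. x^T A^T y = x^T (A^*) y. Since this holds for all x, y, we must have A^* = A^T. Therefore
A^* =
[[0, -2, 0],
 [3, 3, 0]].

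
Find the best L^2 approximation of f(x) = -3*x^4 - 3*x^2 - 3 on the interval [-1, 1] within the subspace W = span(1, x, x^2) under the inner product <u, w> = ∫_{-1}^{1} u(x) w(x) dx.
g(x) = -39*x^2/7 - 96/35

The best approximation g ∈ W is the orthogonal projection of f onto W. Writing g = a_0 + a_1 x + a_2 x^2, the coefficients solve the normal equations G · a = b where
  G_{ij} = <φ_i, φ_j> and b_i = <f, φ_i>, with φ_0 = 1, φ_1 = x, φ_2 = x^2.
G =
  [2, 0, 2/3]
  [0, 2/3, 0]
  [2/3, 0, 2/5],
b = (-46/5, 0, -142/35).
Solving gives a_0 = -96/35, a_1 = 0, a_2 = -39/7, so
  g(x) = -39*x^2/7 - 96/35.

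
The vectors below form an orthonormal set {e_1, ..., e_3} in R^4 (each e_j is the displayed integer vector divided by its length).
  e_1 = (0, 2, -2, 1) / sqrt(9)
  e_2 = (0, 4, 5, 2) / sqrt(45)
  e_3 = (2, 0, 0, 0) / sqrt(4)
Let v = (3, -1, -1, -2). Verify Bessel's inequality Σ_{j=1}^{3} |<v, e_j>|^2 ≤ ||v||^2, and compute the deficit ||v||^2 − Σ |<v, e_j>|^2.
Σ |<v, e_j>|^2 = 66/5; ||v||^2 = 15; deficit = 9/5

Write each e_j = u_j / sqrt(<u_j, u_j>) where u_j is the displayed integer vector. Then <v, e_j> = <v, u_j> / sqrt(<u_j, u_j>), so |<v, e_j>|^2 = <v, u_j>^2 / <u_j, u_j>.
Coefficients: <v, e_1> = -2/sqrt(9), <v, e_2> = -13/sqrt(45), <v, e_3> = 6/sqrt(4).
Square and sum: Σ |<v, e_j>|^2 = 66/5.
Compute ||v||^2 = v·v = 15.
Deficit = 15 − 66/5 = 9/5 ≥ 0, confirming Bessel's inequality. (The deficit equals ||v − Σ <v,e_j> e_j||^2, the squared distance from v to span{e_j}.)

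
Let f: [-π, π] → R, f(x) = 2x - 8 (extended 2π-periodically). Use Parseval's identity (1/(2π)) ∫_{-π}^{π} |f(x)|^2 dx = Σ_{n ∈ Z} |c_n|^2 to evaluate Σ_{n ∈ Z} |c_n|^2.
Σ |c_n|^2 = 4π^2/3 + 64

Expand and integrate term by term over [-π, π]:
  ∫ (2x)^2 dx = 4·(2π^3/3); ∫ 2·2·(-8)·x dx = 0 (odd integrand); ∫ (-8)^2 dx = 64·2π.
So (1/(2π)) ∫_{-π}^{π} (2x - 8)^2 dx = 4π^2/3 + 64 = 4π^2/3 + 64.
Parseval ⇒ Σ |c_n|^2 = 4π^2/3 + 64.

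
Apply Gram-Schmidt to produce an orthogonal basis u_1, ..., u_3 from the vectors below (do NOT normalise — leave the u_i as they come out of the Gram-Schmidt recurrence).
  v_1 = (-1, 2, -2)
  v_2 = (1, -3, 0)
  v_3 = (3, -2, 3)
Orthogonal basis:
  u_1 = (-1, 2, -2)
  u_2 = (2/9, -13/9, -14/9)
  u_3 = (66/41, 22/41, -11/41)

Apply the Gram-Schmidt recurrence
  u_1 = v_1
  u_i = v_i − Σ_{j<i} ((v_i · u_j) / (u_j · u_j)) · u_j.

Step by step this gives:
  u_1 = (-1, 2, -2)
  u_2 = (2/9, -13/9, -14/9)
  u_3 = (66/41, 22/41, -11/41)

Orthogonality check:
  u_2 · u_1 = 0 (should be 0)
  u_3 · u_1 = 0 (should be 0)
  u_3 · u_2 = 0 (should be 0)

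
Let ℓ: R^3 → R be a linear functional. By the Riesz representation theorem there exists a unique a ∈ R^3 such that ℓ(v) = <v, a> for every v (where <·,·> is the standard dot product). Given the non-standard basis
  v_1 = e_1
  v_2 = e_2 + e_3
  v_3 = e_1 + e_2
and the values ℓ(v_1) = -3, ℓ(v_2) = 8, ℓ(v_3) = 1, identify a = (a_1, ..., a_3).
a = (-3, 4, 4)

Write a = (a_1, ..., a_3) in the standard basis. For each basis vector v_i, ℓ(v_i) = <v_i, a> is a linear equation in the a_j's. Collect the n equations into a matrix system V a = ℓ, where row i of V is v_i (expressed in the standard basis). Since V is invertible (lower-triangular with 1s on the diagonal, up to permutation), solve by back-substitution:
  V =
[[1, 0, 0],
 [0, 1, 1],
 [1, 1, 0]]
  V a = (-3, 8, 1)
Solving gives a = (-3, 4, 4).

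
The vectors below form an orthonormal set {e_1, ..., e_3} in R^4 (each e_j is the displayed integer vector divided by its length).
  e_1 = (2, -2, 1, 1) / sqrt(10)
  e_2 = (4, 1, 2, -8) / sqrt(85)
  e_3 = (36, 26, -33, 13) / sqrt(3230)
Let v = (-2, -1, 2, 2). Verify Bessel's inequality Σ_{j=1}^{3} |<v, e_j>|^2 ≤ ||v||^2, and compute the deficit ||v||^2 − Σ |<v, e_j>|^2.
Σ |<v, e_j>|^2 = 1091/95; ||v||^2 = 13; deficit = 144/95

Write each e_j = u_j / sqrt(<u_j, u_j>) where u_j is the displayed integer vector. Then <v, e_j> = <v, u_j> / sqrt(<u_j, u_j>), so |<v, e_j>|^2 = <v, u_j>^2 / <u_j, u_j>.
Coefficients: <v, e_1> = 2/sqrt(10), <v, e_2> = -21/sqrt(85), <v, e_3> = -138/sqrt(3230).
Square and sum: Σ |<v, e_j>|^2 = 1091/95.
Compute ||v||^2 = v·v = 13.
Deficit = 13 − 1091/95 = 144/95 ≥ 0, confirming Bessel's inequality. (The deficit equals ||v − Σ <v,e_j> e_j||^2, the squared distance from v to span{e_j}.)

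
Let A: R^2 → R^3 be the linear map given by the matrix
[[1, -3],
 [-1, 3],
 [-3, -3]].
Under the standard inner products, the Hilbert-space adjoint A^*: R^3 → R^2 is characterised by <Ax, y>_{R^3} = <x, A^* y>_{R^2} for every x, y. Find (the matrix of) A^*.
A^* = A^T =
[[1, -1, -3],
 [-3, 3, -3]]

For real matrices with standard dot products, the defining identity <Ax, y> = <x, A^* y> gives (Ax)^T y = x^T (A^*) y, i.e. x^T A^T y = x^T (A^*) y. Since this holds for all x, y, we must have A^* = A^T. Therefore
A^* =
[[1, -1, -3],
 [-3, 3, -3]].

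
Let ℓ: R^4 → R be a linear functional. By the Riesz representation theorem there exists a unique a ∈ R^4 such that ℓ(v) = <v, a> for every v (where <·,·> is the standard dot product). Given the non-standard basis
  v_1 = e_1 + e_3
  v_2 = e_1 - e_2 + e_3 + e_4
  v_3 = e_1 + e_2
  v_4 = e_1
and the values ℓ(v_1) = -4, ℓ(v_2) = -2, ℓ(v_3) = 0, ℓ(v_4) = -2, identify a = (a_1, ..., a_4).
a = (-2, 2, -2, 4)

Write a = (a_1, ..., a_4) in the standard basis. For each basis vector v_i, ℓ(v_i) = <v_i, a> is a linear equation in the a_j's. Collect the n equations into a matrix system V a = ℓ, where row i of V is v_i (expressed in the standard basis). Since V is invertible (lower-triangular with 1s on the diagonal, up to permutation), solve by back-substitution:
  V =
[[1, 0, 1, 0],
 [1, -1, 1, 1],
 [1, 1, 0, 0],
 [1, 0, 0, 0]]
  V a = (-4, -2, 0, -2)
Solving gives a = (-2, 2, -2, 4).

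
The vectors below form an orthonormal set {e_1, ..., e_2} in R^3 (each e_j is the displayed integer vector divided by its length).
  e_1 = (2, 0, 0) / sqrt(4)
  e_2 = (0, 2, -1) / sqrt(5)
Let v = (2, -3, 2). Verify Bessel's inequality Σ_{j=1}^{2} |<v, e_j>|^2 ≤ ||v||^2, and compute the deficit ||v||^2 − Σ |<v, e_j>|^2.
Σ |<v, e_j>|^2 = 84/5; ||v||^2 = 17; deficit = 1/5

Write each e_j = u_j / sqrt(<u_j, u_j>) where u_j is the displayed integer vector. Then <v, e_j> = <v, u_j> / sqrt(<u_j, u_j>), so |<v, e_j>|^2 = <v, u_j>^2 / <u_j, u_j>.
Coefficients: <v, e_1> = 4/sqrt(4), <v, e_2> = -8/sqrt(5).
Square and sum: Σ |<v, e_j>|^2 = 84/5.
Compute ||v||^2 = v·v = 17.
Deficit = 17 − 84/5 = 1/5 ≥ 0, confirming Bessel's inequality. (The deficit equals ||v − Σ <v,e_j> e_j||^2, the squared distance from v to span{e_j}.)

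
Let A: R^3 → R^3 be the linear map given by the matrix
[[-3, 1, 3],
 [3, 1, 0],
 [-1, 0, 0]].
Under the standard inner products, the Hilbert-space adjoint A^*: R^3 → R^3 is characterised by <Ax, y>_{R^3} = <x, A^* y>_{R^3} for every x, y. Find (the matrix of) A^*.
A^* = A^T =
[[-3, 3, -1],
 [1, 1, 0],
 [3, 0, 0]]

For real matrices with standard dot products, the defining identity <Ax, y> = <x, A^* y> gives (Ax)^T y = x^T (A^*) y, i.e. x^T A^T y = x^T (A^*) y. Since this holds for all x, y, we must have A^* = A^T. Therefore
A^* =
[[-3, 3, -1],
 [1, 1, 0],
 [3, 0, 0]].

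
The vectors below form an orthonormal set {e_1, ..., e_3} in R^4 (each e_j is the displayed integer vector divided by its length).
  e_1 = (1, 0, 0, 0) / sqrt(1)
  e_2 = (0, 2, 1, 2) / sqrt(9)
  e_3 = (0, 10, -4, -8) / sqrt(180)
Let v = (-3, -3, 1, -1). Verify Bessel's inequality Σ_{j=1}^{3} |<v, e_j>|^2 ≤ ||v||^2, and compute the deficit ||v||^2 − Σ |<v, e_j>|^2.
Σ |<v, e_j>|^2 = 91/5; ||v||^2 = 20; deficit = 9/5

Write each e_j = u_j / sqrt(<u_j, u_j>) where u_j is the displayed integer vector. Then <v, e_j> = <v, u_j> / sqrt(<u_j, u_j>), so |<v, e_j>|^2 = <v, u_j>^2 / <u_j, u_j>.
Coefficients: <v, e_1> = -3/sqrt(1), <v, e_2> = -7/sqrt(9), <v, e_3> = -26/sqrt(180).
Square and sum: Σ |<v, e_j>|^2 = 91/5.
Compute ||v||^2 = v·v = 20.
Deficit = 20 − 91/5 = 9/5 ≥ 0, confirming Bessel's inequality. (The deficit equals ||v − Σ <v,e_j> e_j||^2, the squared distance from v to span{e_j}.)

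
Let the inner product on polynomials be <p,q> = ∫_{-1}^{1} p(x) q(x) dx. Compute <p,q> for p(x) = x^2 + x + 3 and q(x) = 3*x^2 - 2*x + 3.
<p,q> = 388/15

Expand the product: p(x)·q(x) = 3*x^4 + x^3 + 10*x^2 - 3*x + 9.
∫_{-1}^{1} of each monomial x^k gives [2/(k+1) if k even, 0 if k odd]. Integrating term-by-term (or equivalently evaluating the antiderivative F(x) = 3*x^5/5 + x^4/4 + 10*x^3/3 - 3*x^2/2 + 9*x at the endpoints):
  F(1) − F(−1) = 701/60 − (-851/60) = 388/15.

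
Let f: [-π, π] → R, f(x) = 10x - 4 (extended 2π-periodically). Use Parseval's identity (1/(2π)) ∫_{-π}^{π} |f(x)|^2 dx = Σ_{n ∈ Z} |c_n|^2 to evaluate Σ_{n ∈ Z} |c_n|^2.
Σ |c_n|^2 = 100π^2/3 + 16

Expand and integrate term by term over [-π, π]:
  ∫ (10x)^2 dx = 100·(2π^3/3); ∫ 2·10·(-4)·x dx = 0 (odd integrand); ∫ (-4)^2 dx = 16·2π.
So (1/(2π)) ∫_{-π}^{π} (10x - 4)^2 dx = 100π^2/3 + 16 = 100π^2/3 + 16.
Parseval ⇒ Σ |c_n|^2 = 100π^2/3 + 16.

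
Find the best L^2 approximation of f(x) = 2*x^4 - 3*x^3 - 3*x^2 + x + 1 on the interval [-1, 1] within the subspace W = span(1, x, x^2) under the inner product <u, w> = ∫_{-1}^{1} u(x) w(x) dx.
g(x) = -9*x^2/7 - 4*x/5 + 29/35

The best approximation g ∈ W is the orthogonal projection of f onto W. Writing g = a_0 + a_1 x + a_2 x^2, the coefficients solve the normal equations G · a = b where
  G_{ij} = <φ_i, φ_j> and b_i = <f, φ_i>, with φ_0 = 1, φ_1 = x, φ_2 = x^2.
G =
  [2, 0, 2/3]
  [0, 2/3, 0]
  [2/3, 0, 2/5],
b = (4/5, -8/15, 4/105).
Solving gives a_0 = 29/35, a_1 = -4/5, a_2 = -9/7, so
  g(x) = -9*x^2/7 - 4*x/5 + 29/35.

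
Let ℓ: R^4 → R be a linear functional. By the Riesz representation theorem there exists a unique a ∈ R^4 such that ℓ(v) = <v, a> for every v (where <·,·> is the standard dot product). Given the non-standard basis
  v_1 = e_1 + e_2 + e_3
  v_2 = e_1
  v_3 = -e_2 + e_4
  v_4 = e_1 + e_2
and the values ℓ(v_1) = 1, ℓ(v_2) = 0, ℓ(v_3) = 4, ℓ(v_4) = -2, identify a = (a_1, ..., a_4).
a = (0, -2, 3, 2)

Write a = (a_1, ..., a_4) in the standard basis. For each basis vector v_i, ℓ(v_i) = <v_i, a> is a linear equation in the a_j's. Collect the n equations into a matrix system V a = ℓ, where row i of V is v_i (expressed in the standard basis). Since V is invertible (lower-triangular with 1s on the diagonal, up to permutation), solve by back-substitution:
  V =
[[1, 1, 1, 0],
 [1, 0, 0, 0],
 [0, -1, 0, 1],
 [1, 1, 0, 0]]
  V a = (1, 0, 4, -2)
Solving gives a = (0, -2, 3, 2).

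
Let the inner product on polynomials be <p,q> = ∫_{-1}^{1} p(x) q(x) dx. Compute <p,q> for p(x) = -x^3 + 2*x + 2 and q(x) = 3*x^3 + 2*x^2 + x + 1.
<p,q> = 64/7

Expand the product: p(x)·q(x) = -3*x^6 - 2*x^5 + 5*x^4 + 9*x^3 + 6*x^2 + 4*x + 2.
∫_{-1}^{1} of each monomial x^k gives [2/(k+1) if k even, 0 if k odd]. Integrating term-by-term (or equivalently evaluating the antiderivative F(x) = -3*x^7/7 - x^6/3 + x^5 + 9*x^4/4 + 2*x^3 + 2*x^2 + 2*x at the endpoints):
  F(1) − F(−1) = 713/84 − (-55/84) = 64/7.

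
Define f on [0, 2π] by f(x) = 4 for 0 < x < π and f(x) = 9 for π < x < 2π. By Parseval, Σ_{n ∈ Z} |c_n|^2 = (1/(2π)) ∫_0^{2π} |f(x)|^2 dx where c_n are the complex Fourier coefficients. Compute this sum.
Σ |c_n|^2 = 97/2

Parseval equates the L^2 energy of f (normalised by 1/(2π)) with the ℓ^2 sum of its Fourier coefficients: (1/(2π)) ∫_0^{2π} |f|^2 = Σ |c_n|^2.
Compute the left side: (1/(2π)) [∫_0^π 4^2 dx + ∫_π^{2π} 9^2 dx] = (1/(2π)) · (16π + 81π) = (16 + 81)/2 = 97/2.
So Σ_{n ∈ Z} |c_n|^2 = 97/2.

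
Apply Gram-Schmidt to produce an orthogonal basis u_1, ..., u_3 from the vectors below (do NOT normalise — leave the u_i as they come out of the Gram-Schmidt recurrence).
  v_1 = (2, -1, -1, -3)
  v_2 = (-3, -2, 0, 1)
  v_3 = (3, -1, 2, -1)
Orthogonal basis:
  u_1 = (2, -1, -1, -3)
  u_2 = (-31/15, -37/15, -7/15, -2/5)
  u_3 = (179/161, -233/161, 54/23, 71/161)

Apply the Gram-Schmidt recurrence
  u_1 = v_1
  u_i = v_i − Σ_{j<i} ((v_i · u_j) / (u_j · u_j)) · u_j.

Step by step this gives:
  u_1 = (2, -1, -1, -3)
  u_2 = (-31/15, -37/15, -7/15, -2/5)
  u_3 = (179/161, -233/161, 54/23, 71/161)

Orthogonality check:
  u_2 · u_1 = 0 (should be 0)
  u_3 · u_1 = 0 (should be 0)
  u_3 · u_2 = 0 (should be 0)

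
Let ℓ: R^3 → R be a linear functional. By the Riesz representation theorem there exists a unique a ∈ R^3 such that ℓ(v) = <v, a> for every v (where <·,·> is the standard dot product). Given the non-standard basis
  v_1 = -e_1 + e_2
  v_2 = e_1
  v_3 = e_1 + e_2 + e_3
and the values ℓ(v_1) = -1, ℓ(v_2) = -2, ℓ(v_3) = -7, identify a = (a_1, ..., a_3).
a = (-2, -3, -2)

Write a = (a_1, ..., a_3) in the standard basis. For each basis vector v_i, ℓ(v_i) = <v_i, a> is a linear equation in the a_j's. Collect the n equations into a matrix system V a = ℓ, where row i of V is v_i (expressed in the standard basis). Since V is invertible (lower-triangular with 1s on the diagonal, up to permutation), solve by back-substitution:
  V =
[[-1, 1, 0],
 [1, 0, 0],
 [1, 1, 1]]
  V a = (-1, -2, -7)
Solving gives a = (-2, -3, -2).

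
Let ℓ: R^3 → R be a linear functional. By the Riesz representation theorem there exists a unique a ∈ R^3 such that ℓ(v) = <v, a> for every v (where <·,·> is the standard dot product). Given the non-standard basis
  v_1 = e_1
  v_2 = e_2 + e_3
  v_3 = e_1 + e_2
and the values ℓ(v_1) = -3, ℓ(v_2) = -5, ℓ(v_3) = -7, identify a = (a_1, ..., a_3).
a = (-3, -4, -1)

Write a = (a_1, ..., a_3) in the standard basis. For each basis vector v_i, ℓ(v_i) = <v_i, a> is a linear equation in the a_j's. Collect the n equations into a matrix system V a = ℓ, where row i of V is v_i (expressed in the standard basis). Since V is invertible (lower-triangular with 1s on the diagonal, up to permutation), solve by back-substitution:
  V =
[[1, 0, 0],
 [0, 1, 1],
 [1, 1, 0]]
  V a = (-3, -5, -7)
Solving gives a = (-3, -4, -1).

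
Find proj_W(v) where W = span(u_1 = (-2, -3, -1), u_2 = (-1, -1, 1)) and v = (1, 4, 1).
proj_W(v) = (27/13, 83/26, 33/26)

Set up U = [u_1 | ... | u_2] ∈ R^(3×2). The projector onto W = col(U) is P = U (U^T U)^(-1) U^T.
Compute U^T U =
  [14, 4]
  [4, 3],
and U^T v = (-15, -4).
Solve U^T U · c = U^T v for the coefficients: c = (-29/26, 2/13). The projection is proj_W(v) = U c.
Check: (v - proj_W(v)) · u_1 = 0  (should be 0).
Check: (v - proj_W(v)) · u_2 = 0  (should be 0).
Result: proj_W(v) = (27/13, 83/26, 33/26).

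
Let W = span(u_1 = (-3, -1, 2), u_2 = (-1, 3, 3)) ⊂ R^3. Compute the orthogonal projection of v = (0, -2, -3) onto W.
proj_W(v) = (72/115, -286/115, -53/23)

Set up U = [u_1 | ... | u_2] ∈ R^(3×2). The projector onto W = col(U) is P = U (U^T U)^(-1) U^T.
Compute U^T U =
  [14, 6]
  [6, 19],
and U^T v = (-4, -15).
Solve U^T U · c = U^T v for the coefficients: c = (7/115, -93/115). The projection is proj_W(v) = U c.
Check: (v - proj_W(v)) · u_1 = 0  (should be 0).
Check: (v - proj_W(v)) · u_2 = 0  (should be 0).
Result: proj_W(v) = (72/115, -286/115, -53/23).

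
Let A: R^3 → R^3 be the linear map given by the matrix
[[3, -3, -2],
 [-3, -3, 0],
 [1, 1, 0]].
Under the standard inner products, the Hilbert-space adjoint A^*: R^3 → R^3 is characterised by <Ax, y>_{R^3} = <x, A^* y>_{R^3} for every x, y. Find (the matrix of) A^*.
A^* = A^T =
[[3, -3, 1],
 [-3, -3, 1],
 [-2, 0, 0]]

For real matrices with standard dot products, the defining identity <Ax, y> = <x, A^* y> gives (Ax)^T y = x^T (A^*) y, i.e. x^T A^T y = x^T (A^*) y. Since this holds for all x, y, we must have A^* = A^T. Therefore
A^* =
[[3, -3, 1],
 [-3, -3, 1],
 [-2, 0, 0]].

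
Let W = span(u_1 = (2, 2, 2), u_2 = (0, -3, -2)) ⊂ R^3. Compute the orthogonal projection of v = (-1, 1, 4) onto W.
proj_W(v) = (-3/14, 18/7, 23/14)

Set up U = [u_1 | ... | u_2] ∈ R^(3×2). The projector onto W = col(U) is P = U (U^T U)^(-1) U^T.
Compute U^T U =
  [12, -10]
  [-10, 13],
and U^T v = (8, -11).
Solve U^T U · c = U^T v for the coefficients: c = (-3/28, -13/14). The projection is proj_W(v) = U c.
Check: (v - proj_W(v)) · u_1 = 0  (should be 0).
Check: (v - proj_W(v)) · u_2 = 0  (should be 0).
Result: proj_W(v) = (-3/14, 18/7, 23/14).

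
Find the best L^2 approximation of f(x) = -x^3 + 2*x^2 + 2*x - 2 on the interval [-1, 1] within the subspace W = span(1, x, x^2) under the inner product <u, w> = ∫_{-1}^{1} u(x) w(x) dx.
g(x) = 2*x^2 + 7*x/5 - 2

The best approximation g ∈ W is the orthogonal projection of f onto W. Writing g = a_0 + a_1 x + a_2 x^2, the coefficients solve the normal equations G · a = b where
  G_{ij} = <φ_i, φ_j> and b_i = <f, φ_i>, with φ_0 = 1, φ_1 = x, φ_2 = x^2.
G =
  [2, 0, 2/3]
  [0, 2/3, 0]
  [2/3, 0, 2/5],
b = (-8/3, 14/15, -8/15).
Solving gives a_0 = -2, a_1 = 7/5, a_2 = 2, so
  g(x) = 2*x^2 + 7*x/5 - 2.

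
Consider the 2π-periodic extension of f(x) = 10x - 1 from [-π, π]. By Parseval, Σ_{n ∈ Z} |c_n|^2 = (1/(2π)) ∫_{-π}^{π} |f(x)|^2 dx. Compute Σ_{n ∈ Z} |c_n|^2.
Σ |c_n|^2 = 100π^2/3 + 1

Expand and integrate term by term over [-π, π]:
  ∫ (10x)^2 dx = 100·(2π^3/3); ∫ 2·10·(-1)·x dx = 0 (odd integrand); ∫ (-1)^2 dx = 1·2π.
So (1/(2π)) ∫_{-π}^{π} (10x - 1)^2 dx = 100π^2/3 + 1 = 100π^2/3 + 1.
Parseval ⇒ Σ |c_n|^2 = 100π^2/3 + 1.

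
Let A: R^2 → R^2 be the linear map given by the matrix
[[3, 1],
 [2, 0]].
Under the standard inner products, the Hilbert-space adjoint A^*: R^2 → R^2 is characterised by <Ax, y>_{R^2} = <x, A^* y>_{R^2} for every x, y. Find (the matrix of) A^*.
A^* = A^T =
[[3, 2],
 [1, 0]]

For real matrices with standard dot products, the defining identity <Ax, y> = <x, A^* y> gives (Ax)^T y = x^T (A^*) y, i.e. x^T A^T y = x^T (A^*) y. Since this holds for all x, y, we must have A^* = A^T. Therefore
A^* =
[[3, 2],
 [1, 0]].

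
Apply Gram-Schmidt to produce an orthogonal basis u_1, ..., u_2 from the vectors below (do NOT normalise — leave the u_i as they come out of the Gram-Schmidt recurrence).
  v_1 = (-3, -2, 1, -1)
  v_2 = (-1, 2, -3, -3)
Orthogonal basis:
  u_1 = (-3, -2, 1, -1)
  u_2 = (-6/5, 28/15, -44/15, -46/15)

Apply the Gram-Schmidt recurrence
  u_1 = v_1
  u_i = v_i − Σ_{j<i} ((v_i · u_j) / (u_j · u_j)) · u_j.

Step by step this gives:
  u_1 = (-3, -2, 1, -1)
  u_2 = (-6/5, 28/15, -44/15, -46/15)

Orthogonality check:
  u_2 · u_1 = 0 (should be 0)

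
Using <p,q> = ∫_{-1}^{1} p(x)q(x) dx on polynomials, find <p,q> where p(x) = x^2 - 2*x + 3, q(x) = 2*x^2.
<p,q> = 24/5

Expand the product: p(x)·q(x) = 2*x^4 - 4*x^3 + 6*x^2.
∫_{-1}^{1} of each monomial x^k gives [2/(k+1) if k even, 0 if k odd]. Integrating term-by-term (or equivalently evaluating the antiderivative F(x) = 2*x^5/5 - x^4 + 2*x^3 at the endpoints):
  F(1) − F(−1) = 7/5 − (-17/5) = 24/5.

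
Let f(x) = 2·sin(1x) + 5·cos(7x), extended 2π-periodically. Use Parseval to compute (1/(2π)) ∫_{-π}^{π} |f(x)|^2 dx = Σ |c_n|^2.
Σ |c_n|^2 = 29/2

Expand |f|^2 and use orthogonality of {sin(nx), cos(mx)} on [-π, π]:
  ∫_{-π}^{π} sin(nx)^2 dx = π, ∫ cos(mx)^2 dx = π, and cross terms integrate to 0.
So ∫_{-π}^{π} f(x)^2 dx = 2^2 · π + 5^2 · π = (4 + 25)π.
Divide by 2π: (4 + 25)/2 = 29/2.
By Parseval, this equals Σ |c_n|^2.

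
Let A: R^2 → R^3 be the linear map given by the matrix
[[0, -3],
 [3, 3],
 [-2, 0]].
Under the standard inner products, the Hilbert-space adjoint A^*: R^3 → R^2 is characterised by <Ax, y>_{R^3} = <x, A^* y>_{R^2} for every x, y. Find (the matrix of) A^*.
A^* = A^T =
[[0, 3, -2],
 [-3, 3, 0]]

For real matrices with standard dot products, the defining identity <Ax, y> = <x, A^* y> gives (Ax)^T y = x^T (A^*) y, i.e. x^T A^T y = x^T (A^*) y. Since this holds for all x, y, we must have A^* = A^T. Therefore
A^* =
[[0, 3, -2],
 [-3, 3, 0]].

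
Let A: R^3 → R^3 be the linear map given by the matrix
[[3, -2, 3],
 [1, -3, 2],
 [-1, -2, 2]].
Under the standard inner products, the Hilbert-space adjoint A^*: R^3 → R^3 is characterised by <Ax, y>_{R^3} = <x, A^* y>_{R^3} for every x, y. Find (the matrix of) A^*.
A^* = A^T =
[[3, 1, -1],
 [-2, -3, -2],
 [3, 2, 2]]

For real matrices with standard dot products, the defining identity <Ax, y> = <x, A^* y> gives (Ax)^T y = x^T (A^*) y, i.e. x^T A^T y = x^T (A^*) y. Since this holds for all x, y, we must have A^* = A^T. Therefore
A^* =
[[3, 1, -1],
 [-2, -3, -2],
 [3, 2, 2]].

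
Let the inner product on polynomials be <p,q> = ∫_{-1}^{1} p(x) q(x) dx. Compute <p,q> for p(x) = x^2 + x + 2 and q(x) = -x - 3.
<p,q> = -44/3

Expand the product: p(x)·q(x) = -x^3 - 4*x^2 - 5*x - 6.
∫_{-1}^{1} of each monomial x^k gives [2/(k+1) if k even, 0 if k odd]. Integrating term-by-term (or equivalently evaluating the antiderivative F(x) = -x^4/4 - 4*x^3/3 - 5*x^2/2 - 6*x at the endpoints):
  F(1) − F(−1) = -121/12 − (55/12) = -44/3.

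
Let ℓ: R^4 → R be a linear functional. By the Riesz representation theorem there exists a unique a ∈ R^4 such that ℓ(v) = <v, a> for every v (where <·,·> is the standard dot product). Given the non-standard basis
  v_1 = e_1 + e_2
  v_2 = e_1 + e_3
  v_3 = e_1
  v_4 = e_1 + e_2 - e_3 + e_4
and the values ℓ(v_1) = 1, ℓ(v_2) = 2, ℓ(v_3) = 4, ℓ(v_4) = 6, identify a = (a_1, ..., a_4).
a = (4, -3, -2, 3)

Write a = (a_1, ..., a_4) in the standard basis. For each basis vector v_i, ℓ(v_i) = <v_i, a> is a linear equation in the a_j's. Collect the n equations into a matrix system V a = ℓ, where row i of V is v_i (expressed in the standard basis). Since V is invertible (lower-triangular with 1s on the diagonal, up to permutation), solve by back-substitution:
  V =
[[1, 1, 0, 0],
 [1, 0, 1, 0],
 [1, 0, 0, 0],
 [1, 1, -1, 1]]
  V a = (1, 2, 4, 6)
Solving gives a = (4, -3, -2, 3).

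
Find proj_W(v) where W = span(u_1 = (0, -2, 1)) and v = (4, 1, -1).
proj_W(v) = (0, 6/5, -3/5)

Set up U = [u_1 | ... | u_1] ∈ R^(3×1). The projector onto W = col(U) is P = U (U^T U)^(-1) U^T.
Compute U^T U =
  [5],
and U^T v = (-3).
Solve U^T U · c = U^T v for the coefficients: c = (-3/5). The projection is proj_W(v) = U c.
Check: (v - proj_W(v)) · u_1 = 0  (should be 0).
Result: proj_W(v) = (0, 6/5, -3/5).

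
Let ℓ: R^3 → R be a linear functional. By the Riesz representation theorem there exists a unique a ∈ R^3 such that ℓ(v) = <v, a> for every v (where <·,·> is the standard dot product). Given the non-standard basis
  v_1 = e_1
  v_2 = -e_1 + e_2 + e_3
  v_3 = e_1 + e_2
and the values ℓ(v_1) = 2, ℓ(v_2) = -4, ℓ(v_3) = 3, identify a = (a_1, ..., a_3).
a = (2, 1, -3)

Write a = (a_1, ..., a_3) in the standard basis. For each basis vector v_i, ℓ(v_i) = <v_i, a> is a linear equation in the a_j's. Collect the n equations into a matrix system V a = ℓ, where row i of V is v_i (expressed in the standard basis). Since V is invertible (lower-triangular with 1s on the diagonal, up to permutation), solve by back-substitution:
  V =
[[1, 0, 0],
 [-1, 1, 1],
 [1, 1, 0]]
  V a = (2, -4, 3)
Solving gives a = (2, 1, -3).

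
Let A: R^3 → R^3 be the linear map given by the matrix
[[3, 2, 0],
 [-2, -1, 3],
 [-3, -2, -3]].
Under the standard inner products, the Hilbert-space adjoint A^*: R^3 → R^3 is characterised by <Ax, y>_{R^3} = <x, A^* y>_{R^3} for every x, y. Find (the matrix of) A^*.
A^* = A^T =
[[3, -2, -3],
 [2, -1, -2],
 [0, 3, -3]]

For real matrices with standard dot products, the defining identity <Ax, y> = <x, A^* y> gives (Ax)^T y = x^T (A^*) y, i.e. x^T A^T y = x^T (A^*) y. Since this holds for all x, y, we must have A^* = A^T. Therefore
A^* =
[[3, -2, -3],
 [2, -1, -2],
 [0, 3, -3]].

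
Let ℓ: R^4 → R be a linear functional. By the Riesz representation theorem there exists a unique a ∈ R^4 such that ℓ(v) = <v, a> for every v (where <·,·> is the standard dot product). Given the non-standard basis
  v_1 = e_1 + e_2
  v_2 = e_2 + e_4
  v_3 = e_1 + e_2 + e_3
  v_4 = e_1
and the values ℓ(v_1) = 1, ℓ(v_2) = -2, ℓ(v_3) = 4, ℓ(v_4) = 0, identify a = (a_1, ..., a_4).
a = (0, 1, 3, -3)

Write a = (a_1, ..., a_4) in the standard basis. For each basis vector v_i, ℓ(v_i) = <v_i, a> is a linear equation in the a_j's. Collect the n equations into a matrix system V a = ℓ, where row i of V is v_i (expressed in the standard basis). Since V is invertible (lower-triangular with 1s on the diagonal, up to permutation), solve by back-substitution:
  V =
[[1, 1, 0, 0],
 [0, 1, 0, 1],
 [1, 1, 1, 0],
 [1, 0, 0, 0]]
  V a = (1, -2, 4, 0)
Solving gives a = (0, 1, 3, -3).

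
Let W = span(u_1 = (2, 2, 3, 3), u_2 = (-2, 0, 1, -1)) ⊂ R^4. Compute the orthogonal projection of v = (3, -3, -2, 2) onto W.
proj_W(v) = (22/7, -4/7, -19/7, 1)

Set up U = [u_1 | ... | u_2] ∈ R^(4×2). The projector onto W = col(U) is P = U (U^T U)^(-1) U^T.
Compute U^T U =
  [26, -4]
  [-4, 6],
and U^T v = (0, -10).
Solve U^T U · c = U^T v for the coefficients: c = (-2/7, -13/7). The projection is proj_W(v) = U c.
Check: (v - proj_W(v)) · u_1 = 0  (should be 0).
Check: (v - proj_W(v)) · u_2 = 0  (should be 0).
Result: proj_W(v) = (22/7, -4/7, -19/7, 1).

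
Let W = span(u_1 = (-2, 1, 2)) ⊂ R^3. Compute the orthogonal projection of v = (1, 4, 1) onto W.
proj_W(v) = (-8/9, 4/9, 8/9)

Set up U = [u_1 | ... | u_1] ∈ R^(3×1). The projector onto W = col(U) is P = U (U^T U)^(-1) U^T.
Compute U^T U =
  [9],
and U^T v = (4).
Solve U^T U · c = U^T v for the coefficients: c = (4/9). The projection is proj_W(v) = U c.
Check: (v - proj_W(v)) · u_1 = 0  (should be 0).
Result: proj_W(v) = (-8/9, 4/9, 8/9).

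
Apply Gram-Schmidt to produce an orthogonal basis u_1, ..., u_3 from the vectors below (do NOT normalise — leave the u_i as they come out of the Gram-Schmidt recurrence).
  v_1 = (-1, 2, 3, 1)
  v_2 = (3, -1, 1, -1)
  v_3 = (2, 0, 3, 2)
Orthogonal basis:
  u_1 = (-1, 2, 3, 1)
  u_2 = (14/5, -3/5, 8/5, -4/5)
  u_3 = (25/57, -14/19, -2/57, 115/57)

Apply the Gram-Schmidt recurrence
  u_1 = v_1
  u_i = v_i − Σ_{j<i} ((v_i · u_j) / (u_j · u_j)) · u_j.

Step by step this gives:
  u_1 = (-1, 2, 3, 1)
  u_2 = (14/5, -3/5, 8/5, -4/5)
  u_3 = (25/57, -14/19, -2/57, 115/57)

Orthogonality check:
  u_2 · u_1 = 0 (should be 0)
  u_3 · u_1 = 0 (should be 0)
  u_3 · u_2 = 0 (should be 0)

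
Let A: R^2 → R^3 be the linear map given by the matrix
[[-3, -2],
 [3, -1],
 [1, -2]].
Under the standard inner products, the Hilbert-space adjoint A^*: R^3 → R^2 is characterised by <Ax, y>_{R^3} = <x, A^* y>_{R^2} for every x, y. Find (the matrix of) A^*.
A^* = A^T =
[[-3, 3, 1],
 [-2, -1, -2]]

For real matrices with standard dot products, the defining identity <Ax, y> = <x, A^* y> gives (Ax)^T y = x^T (A^*) y, i.e. x^T A^T y = x^T (A^*) y. Since this holds for all x, y, we must have A^* = A^T. Therefore
A^* =
[[-3, 3, 1],
 [-2, -1, -2]].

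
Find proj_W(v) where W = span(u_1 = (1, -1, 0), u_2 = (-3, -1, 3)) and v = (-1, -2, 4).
proj_W(v) = (-55/34, -89/34, 54/17)

Set up U = [u_1 | ... | u_2] ∈ R^(3×2). The projector onto W = col(U) is P = U (U^T U)^(-1) U^T.
Compute U^T U =
  [2, -2]
  [-2, 19],
and U^T v = (1, 17).
Solve U^T U · c = U^T v for the coefficients: c = (53/34, 18/17). The projection is proj_W(v) = U c.
Check: (v - proj_W(v)) · u_1 = 0  (should be 0).
Check: (v - proj_W(v)) · u_2 = 0  (should be 0).
Result: proj_W(v) = (-55/34, -89/34, 54/17).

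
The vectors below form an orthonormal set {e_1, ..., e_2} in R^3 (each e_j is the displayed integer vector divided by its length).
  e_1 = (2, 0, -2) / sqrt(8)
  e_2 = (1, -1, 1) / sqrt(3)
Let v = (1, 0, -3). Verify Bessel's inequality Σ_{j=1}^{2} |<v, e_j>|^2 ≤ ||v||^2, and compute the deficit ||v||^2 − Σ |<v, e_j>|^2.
Σ |<v, e_j>|^2 = 28/3; ||v||^2 = 10; deficit = 2/3

Write each e_j = u_j / sqrt(<u_j, u_j>) where u_j is the displayed integer vector. Then <v, e_j> = <v, u_j> / sqrt(<u_j, u_j>), so |<v, e_j>|^2 = <v, u_j>^2 / <u_j, u_j>.
Coefficients: <v, e_1> = 8/sqrt(8), <v, e_2> = -2/sqrt(3).
Square and sum: Σ |<v, e_j>|^2 = 28/3.
Compute ||v||^2 = v·v = 10.
Deficit = 10 − 28/3 = 2/3 ≥ 0, confirming Bessel's inequality. (The deficit equals ||v − Σ <v,e_j> e_j||^2, the squared distance from v to span{e_j}.)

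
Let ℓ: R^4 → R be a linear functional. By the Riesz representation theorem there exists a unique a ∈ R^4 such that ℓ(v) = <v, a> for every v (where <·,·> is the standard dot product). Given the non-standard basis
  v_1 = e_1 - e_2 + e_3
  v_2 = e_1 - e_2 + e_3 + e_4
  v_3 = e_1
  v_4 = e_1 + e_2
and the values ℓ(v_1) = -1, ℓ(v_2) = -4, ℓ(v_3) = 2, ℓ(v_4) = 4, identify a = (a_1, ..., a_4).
a = (2, 2, -1, -3)

Write a = (a_1, ..., a_4) in the standard basis. For each basis vector v_i, ℓ(v_i) = <v_i, a> is a linear equation in the a_j's. Collect the n equations into a matrix system V a = ℓ, where row i of V is v_i (expressed in the standard basis). Since V is invertible (lower-triangular with 1s on the diagonal, up to permutation), solve by back-substitution:
  V =
[[1, -1, 1, 0],
 [1, -1, 1, 1],
 [1, 0, 0, 0],
 [1, 1, 0, 0]]
  V a = (-1, -4, 2, 4)
Solving gives a = (2, 2, -1, -3).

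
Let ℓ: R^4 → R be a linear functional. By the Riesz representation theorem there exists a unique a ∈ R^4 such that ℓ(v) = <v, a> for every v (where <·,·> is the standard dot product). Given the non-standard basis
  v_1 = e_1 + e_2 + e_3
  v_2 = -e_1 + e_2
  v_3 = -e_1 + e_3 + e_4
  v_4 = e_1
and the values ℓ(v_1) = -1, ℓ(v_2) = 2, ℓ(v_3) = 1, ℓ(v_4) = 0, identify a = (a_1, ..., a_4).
a = (0, 2, -3, 4)

Write a = (a_1, ..., a_4) in the standard basis. For each basis vector v_i, ℓ(v_i) = <v_i, a> is a linear equation in the a_j's. Collect the n equations into a matrix system V a = ℓ, where row i of V is v_i (expressed in the standard basis). Since V is invertible (lower-triangular with 1s on the diagonal, up to permutation), solve by back-substitution:
  V =
[[1, 1, 1, 0],
 [-1, 1, 0, 0],
 [-1, 0, 1, 1],
 [1, 0, 0, 0]]
  V a = (-1, 2, 1, 0)
Solving gives a = (0, 2, -3, 4).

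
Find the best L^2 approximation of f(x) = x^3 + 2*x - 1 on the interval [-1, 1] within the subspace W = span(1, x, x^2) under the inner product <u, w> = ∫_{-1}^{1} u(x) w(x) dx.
g(x) = 13*x/5 - 1

The best approximation g ∈ W is the orthogonal projection of f onto W. Writing g = a_0 + a_1 x + a_2 x^2, the coefficients solve the normal equations G · a = b where
  G_{ij} = <φ_i, φ_j> and b_i = <f, φ_i>, with φ_0 = 1, φ_1 = x, φ_2 = x^2.
G =
  [2, 0, 2/3]
  [0, 2/3, 0]
  [2/3, 0, 2/5],
b = (-2, 26/15, -2/3).
Solving gives a_0 = -1, a_1 = 13/5, a_2 = 0, so
  g(x) = 13*x/5 - 1.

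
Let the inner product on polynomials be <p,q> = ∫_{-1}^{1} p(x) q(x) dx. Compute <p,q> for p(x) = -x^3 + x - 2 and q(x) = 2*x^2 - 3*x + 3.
<p,q> = -232/15

Expand the product: p(x)·q(x) = -2*x^5 + 3*x^4 - x^3 - 7*x^2 + 9*x - 6.
∫_{-1}^{1} of each monomial x^k gives [2/(k+1) if k even, 0 if k odd]. Integrating term-by-term (or equivalently evaluating the antiderivative F(x) = -x^6/3 + 3*x^5/5 - x^4/4 - 7*x^3/3 + 9*x^2/2 - 6*x at the endpoints):
  F(1) − F(−1) = -229/60 − (233/20) = -232/15.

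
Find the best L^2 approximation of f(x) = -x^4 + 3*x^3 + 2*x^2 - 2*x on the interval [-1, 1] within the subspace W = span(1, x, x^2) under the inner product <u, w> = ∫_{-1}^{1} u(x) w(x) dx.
g(x) = 8*x^2/7 - x/5 + 3/35

The best approximation g ∈ W is the orthogonal projection of f onto W. Writing g = a_0 + a_1 x + a_2 x^2, the coefficients solve the normal equations G · a = b where
  G_{ij} = <φ_i, φ_j> and b_i = <f, φ_i>, with φ_0 = 1, φ_1 = x, φ_2 = x^2.
G =
  [2, 0, 2/3]
  [0, 2/3, 0]
  [2/3, 0, 2/5],
b = (14/15, -2/15, 18/35).
Solving gives a_0 = 3/35, a_1 = -1/5, a_2 = 8/7, so
  g(x) = 8*x^2/7 - x/5 + 3/35.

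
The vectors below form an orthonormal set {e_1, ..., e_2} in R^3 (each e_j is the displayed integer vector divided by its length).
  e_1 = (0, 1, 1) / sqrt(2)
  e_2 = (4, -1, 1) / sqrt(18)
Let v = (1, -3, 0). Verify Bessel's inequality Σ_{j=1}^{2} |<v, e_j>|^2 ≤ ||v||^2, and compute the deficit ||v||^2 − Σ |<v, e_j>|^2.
Σ |<v, e_j>|^2 = 65/9; ||v||^2 = 10; deficit = 25/9

Write each e_j = u_j / sqrt(<u_j, u_j>) where u_j is the displayed integer vector. Then <v, e_j> = <v, u_j> / sqrt(<u_j, u_j>), so |<v, e_j>|^2 = <v, u_j>^2 / <u_j, u_j>.
Coefficients: <v, e_1> = -3/sqrt(2), <v, e_2> = 7/sqrt(18).
Square and sum: Σ |<v, e_j>|^2 = 65/9.
Compute ||v||^2 = v·v = 10.
Deficit = 10 − 65/9 = 25/9 ≥ 0, confirming Bessel's inequality. (The deficit equals ||v − Σ <v,e_j> e_j||^2, the squared distance from v to span{e_j}.)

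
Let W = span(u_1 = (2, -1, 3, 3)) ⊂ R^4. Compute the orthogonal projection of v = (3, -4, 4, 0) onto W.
proj_W(v) = (44/23, -22/23, 66/23, 66/23)

Set up U = [u_1 | ... | u_1] ∈ R^(4×1). The projector onto W = col(U) is P = U (U^T U)^(-1) U^T.
Compute U^T U =
  [23],
and U^T v = (22).
Solve U^T U · c = U^T v for the coefficients: c = (22/23). The projection is proj_W(v) = U c.
Check: (v - proj_W(v)) · u_1 = 0  (should be 0).
Result: proj_W(v) = (44/23, -22/23, 66/23, 66/23).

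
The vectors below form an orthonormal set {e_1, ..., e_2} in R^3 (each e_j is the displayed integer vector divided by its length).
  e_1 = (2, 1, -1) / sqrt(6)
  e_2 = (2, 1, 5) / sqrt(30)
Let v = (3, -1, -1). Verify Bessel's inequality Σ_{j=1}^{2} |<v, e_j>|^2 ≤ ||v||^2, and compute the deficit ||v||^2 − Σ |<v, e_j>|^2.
Σ |<v, e_j>|^2 = 6; ||v||^2 = 11; deficit = 5

Write each e_j = u_j / sqrt(<u_j, u_j>) where u_j is the displayed integer vector. Then <v, e_j> = <v, u_j> / sqrt(<u_j, u_j>), so |<v, e_j>|^2 = <v, u_j>^2 / <u_j, u_j>.
Coefficients: <v, e_1> = 6/sqrt(6), <v, e_2> = 0/sqrt(30).
Square and sum: Σ |<v, e_j>|^2 = 6.
Compute ||v||^2 = v·v = 11.
Deficit = 11 − 6 = 5 ≥ 0, confirming Bessel's inequality. (The deficit equals ||v − Σ <v,e_j> e_j||^2, the squared distance from v to span{e_j}.)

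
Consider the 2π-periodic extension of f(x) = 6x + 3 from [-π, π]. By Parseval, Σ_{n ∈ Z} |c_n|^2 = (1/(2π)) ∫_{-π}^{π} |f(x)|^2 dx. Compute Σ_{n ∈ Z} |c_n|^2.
Σ |c_n|^2 = 12π^2 + 9

Expand and integrate term by term over [-π, π]:
  ∫ (6x)^2 dx = 36·(2π^3/3); ∫ 2·6·(3)·x dx = 0 (odd integrand); ∫ 3^2 dx = 9·2π.
So (1/(2π)) ∫_{-π}^{π} (6x + 3)^2 dx = 36π^2/3 + 9 = 12π^2 + 9.
Parseval ⇒ Σ |c_n|^2 = 12π^2 + 9.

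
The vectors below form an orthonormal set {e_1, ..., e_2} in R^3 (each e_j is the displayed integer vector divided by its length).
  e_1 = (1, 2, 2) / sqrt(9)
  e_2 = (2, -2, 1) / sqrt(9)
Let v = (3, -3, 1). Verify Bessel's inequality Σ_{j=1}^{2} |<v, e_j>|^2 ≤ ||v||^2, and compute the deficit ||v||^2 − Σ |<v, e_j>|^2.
Σ |<v, e_j>|^2 = 170/9; ||v||^2 = 19; deficit = 1/9

Write each e_j = u_j / sqrt(<u_j, u_j>) where u_j is the displayed integer vector. Then <v, e_j> = <v, u_j> / sqrt(<u_j, u_j>), so |<v, e_j>|^2 = <v, u_j>^2 / <u_j, u_j>.
Coefficients: <v, e_1> = -1/sqrt(9), <v, e_2> = 13/sqrt(9).
Square and sum: Σ |<v, e_j>|^2 = 170/9.
Compute ||v||^2 = v·v = 19.
Deficit = 19 − 170/9 = 1/9 ≥ 0, confirming Bessel's inequality. (The deficit equals ||v − Σ <v,e_j> e_j||^2, the squared distance from v to span{e_j}.)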